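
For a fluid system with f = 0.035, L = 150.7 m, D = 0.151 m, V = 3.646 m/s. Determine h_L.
Formula: h_L = f \frac{L}{D} \frac{V^2}{2g}
h_L = 0.035·(150.7/0.151)·3.646²/(2·9.81) = 23.67 m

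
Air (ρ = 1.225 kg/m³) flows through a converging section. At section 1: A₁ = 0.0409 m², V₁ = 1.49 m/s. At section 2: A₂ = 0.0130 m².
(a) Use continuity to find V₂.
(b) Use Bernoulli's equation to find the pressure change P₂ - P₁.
(a) Continuity: A₁V₁=A₂V₂ -> V₂=A₁V₁/A₂=0.0409*1.49/0.0130=4.69 m/s
(b) Bernoulli: P₂-P₁=0.5*rho*(V₁^2-V₂^2)/1000=0.5*1.225*(1.49^2-4.69^2)/1000=-0.01211 kPa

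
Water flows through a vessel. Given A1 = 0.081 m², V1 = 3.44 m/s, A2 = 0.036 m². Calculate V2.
Formula: V_2 = \frac{A_1 V_1}{A_2}
V2 = 0.081·3.44/0.036 = 7.74 m/s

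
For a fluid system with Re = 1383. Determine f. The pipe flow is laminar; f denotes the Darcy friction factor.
Formula: f = \frac{64}{Re}
f = 64/1383 = 0.04628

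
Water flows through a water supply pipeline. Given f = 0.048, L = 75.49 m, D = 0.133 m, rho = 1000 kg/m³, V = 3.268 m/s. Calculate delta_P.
Formula: \Delta P = f \frac{L}{D} \frac{\rho V^2}{2}
delta_P = 0.048·(75.49/0.133)·0.5·1000·3.268²/1000 = 145.5 kPa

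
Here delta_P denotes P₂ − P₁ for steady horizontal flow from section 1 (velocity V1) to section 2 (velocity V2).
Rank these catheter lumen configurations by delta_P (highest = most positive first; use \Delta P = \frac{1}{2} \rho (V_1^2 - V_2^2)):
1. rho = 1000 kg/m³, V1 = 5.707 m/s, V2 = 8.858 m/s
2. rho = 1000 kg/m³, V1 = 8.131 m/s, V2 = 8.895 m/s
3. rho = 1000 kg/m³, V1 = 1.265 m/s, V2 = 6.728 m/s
Case 1: delta_P = -22.95 kPa
Case 2: delta_P = -6.504 kPa
Case 3: delta_P = -21.83 kPa
Ranking (highest first): 2, 3, 1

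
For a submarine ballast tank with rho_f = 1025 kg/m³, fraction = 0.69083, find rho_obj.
Formula: f_{sub} = \frac{\rho_{obj}}{\rho_f}
Substituting knowns: 0.69083 = rho_obj/1025
Solving for rho_obj: rho_obj = 0.69083·1025 = 708.1 kg/m³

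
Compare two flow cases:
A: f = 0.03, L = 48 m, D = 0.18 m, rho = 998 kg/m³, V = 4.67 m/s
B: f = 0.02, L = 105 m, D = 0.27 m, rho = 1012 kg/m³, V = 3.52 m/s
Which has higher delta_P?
delta_P(A) = 87.06 kPa, delta_P(B) = 48.76 kPa. Answer: A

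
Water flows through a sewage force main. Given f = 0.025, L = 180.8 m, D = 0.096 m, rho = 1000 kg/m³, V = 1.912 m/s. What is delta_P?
Formula: \Delta P = f \frac{L}{D} \frac{\rho V^2}{2}
delta_P = 0.025·(180.8/0.096)·0.5·1000·1.912²/1000 = 86.06 kPa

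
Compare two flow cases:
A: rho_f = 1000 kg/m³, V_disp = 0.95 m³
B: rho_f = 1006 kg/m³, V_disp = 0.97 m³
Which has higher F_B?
F_B(A) = 9320 N, F_B(B) = 9573 N. Answer: B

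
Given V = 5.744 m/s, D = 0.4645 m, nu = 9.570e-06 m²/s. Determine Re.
Formula: Re = \frac{V D}{\nu}
Re = 5.744·0.4645/9.570e-06 = 278797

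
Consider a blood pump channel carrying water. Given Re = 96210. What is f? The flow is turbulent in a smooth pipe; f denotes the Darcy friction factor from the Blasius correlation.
Formula: f = \frac{0.316}{Re^{0.25}}
f = 0.316/96210^0.25 = 0.01794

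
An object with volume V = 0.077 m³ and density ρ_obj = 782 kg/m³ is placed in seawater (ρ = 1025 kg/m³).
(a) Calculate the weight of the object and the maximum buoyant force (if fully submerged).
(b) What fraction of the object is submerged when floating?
(a) W=rho_obj*g*V=782*9.81*0.077=590.7 N; F_B(max)=rho*g*V=1025*9.81*0.077=774.3 N
(b) Floating fraction=rho_obj/rho=782/1025=0.763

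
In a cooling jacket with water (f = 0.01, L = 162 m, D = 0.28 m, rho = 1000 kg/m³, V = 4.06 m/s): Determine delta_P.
Formula: \Delta P = f \frac{L}{D} \frac{\rho V^2}{2}
delta_P = 0.01·(162/0.28)·0.5·1000·4.06²/1000 = 47.68 kPa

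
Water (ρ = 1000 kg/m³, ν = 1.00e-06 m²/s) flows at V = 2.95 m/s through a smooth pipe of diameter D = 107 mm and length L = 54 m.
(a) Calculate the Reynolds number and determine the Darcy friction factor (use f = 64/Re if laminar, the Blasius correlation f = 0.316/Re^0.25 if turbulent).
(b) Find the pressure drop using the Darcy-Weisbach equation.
(a) Re = V·D/ν = 2.95·0.107/1.00e-06 = 315650 → turbulent (Re > 4000); f = 0.316/Re^0.25 = 0.316/315650^0.25 = 0.013332 (Blasius is strictly valid for Re ≲ 1e5; used here as the smooth-pipe estimate the problem specifies)
(b) Darcy-Weisbach: ΔP = f·(L/D)·½ρV²/1000 = 0.013332·(54/0.107)·½·1000·2.95²/1000 = 29.28 kPa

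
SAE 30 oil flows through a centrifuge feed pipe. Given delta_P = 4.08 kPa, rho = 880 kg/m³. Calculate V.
Formula: V = \sqrt{\frac{2 \Delta P}{\rho}}
V = √(2·(4.08·1000)/880) = 3.045 m/s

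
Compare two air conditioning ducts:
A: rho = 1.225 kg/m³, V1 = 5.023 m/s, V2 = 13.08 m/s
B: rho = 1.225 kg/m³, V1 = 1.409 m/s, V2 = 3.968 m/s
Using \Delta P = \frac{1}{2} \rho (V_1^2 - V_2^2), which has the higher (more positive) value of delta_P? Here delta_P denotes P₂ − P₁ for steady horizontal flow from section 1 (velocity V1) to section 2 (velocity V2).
delta_P(A) = -0.08934 kPa, delta_P(B) = -0.008428 kPa. Answer: B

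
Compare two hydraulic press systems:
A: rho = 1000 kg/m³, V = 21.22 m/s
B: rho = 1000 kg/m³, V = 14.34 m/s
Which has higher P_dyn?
P_dyn(A) = 225.1 kPa, P_dyn(B) = 102.8 kPa. Answer: A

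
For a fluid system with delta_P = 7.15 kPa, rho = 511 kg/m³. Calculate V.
Formula: V = \sqrt{\frac{2 \Delta P}{\rho}}
V = √(2·(7.15·1000)/511) = 5.29 m/s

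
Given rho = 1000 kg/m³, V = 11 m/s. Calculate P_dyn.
Formula: P_{dyn} = \frac{1}{2} \rho V^2
P_dyn = 0.5·1000·11²/1000 = 60.5 kPa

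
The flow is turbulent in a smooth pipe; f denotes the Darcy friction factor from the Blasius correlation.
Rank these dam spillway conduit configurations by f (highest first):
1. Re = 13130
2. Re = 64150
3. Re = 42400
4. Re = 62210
Case 1: f = 0.02952
Case 2: f = 0.01986
Case 3: f = 0.02202
Case 4: f = 0.02001
Ranking (highest first): 1, 3, 4, 2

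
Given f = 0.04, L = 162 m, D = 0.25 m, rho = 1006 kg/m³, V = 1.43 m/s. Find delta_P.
Formula: \Delta P = f \frac{L}{D} \frac{\rho V^2}{2}
delta_P = 0.04·(162/0.25)·0.5·1006·1.43²/1000 = 26.66 kPa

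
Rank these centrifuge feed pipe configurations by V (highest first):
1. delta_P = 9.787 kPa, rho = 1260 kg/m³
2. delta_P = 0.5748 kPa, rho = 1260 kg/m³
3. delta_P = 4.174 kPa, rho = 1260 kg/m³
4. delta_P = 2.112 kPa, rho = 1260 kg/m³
Case 1: V = 3.941 m/s
Case 2: V = 0.9552 m/s
Case 3: V = 2.574 m/s
Case 4: V = 1.831 m/s
Ranking (highest first): 1, 3, 4, 2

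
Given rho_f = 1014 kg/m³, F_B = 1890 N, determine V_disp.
Formula: F_B = \rho_f g V_{disp}
Substituting knowns: 1890 = 1014·9.81·V_disp
Solving for V_disp: V_disp = 1890/(1014·9.81) = 0.19 m³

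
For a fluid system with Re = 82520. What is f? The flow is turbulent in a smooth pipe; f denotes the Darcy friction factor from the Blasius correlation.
Formula: f = \frac{0.316}{Re^{0.25}}
f = 0.316/82520^0.25 = 0.01864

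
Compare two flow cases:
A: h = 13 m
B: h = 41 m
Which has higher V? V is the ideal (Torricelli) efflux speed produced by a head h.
V(A) = 15.97 m/s, V(B) = 28.36 m/s. Answer: B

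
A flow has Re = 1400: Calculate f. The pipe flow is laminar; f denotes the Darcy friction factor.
Formula: f = \frac{64}{Re}
f = 64/1400 = 0.04571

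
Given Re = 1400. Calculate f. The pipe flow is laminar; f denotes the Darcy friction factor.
Formula: f = \frac{64}{Re}
f = 64/1400 = 0.04571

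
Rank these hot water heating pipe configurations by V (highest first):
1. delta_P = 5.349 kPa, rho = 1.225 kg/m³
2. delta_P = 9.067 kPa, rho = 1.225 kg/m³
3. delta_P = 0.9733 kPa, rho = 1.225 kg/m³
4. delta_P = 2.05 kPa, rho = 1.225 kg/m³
Case 1: V = 93.45 m/s
Case 2: V = 121.7 m/s
Case 3: V = 39.86 m/s
Case 4: V = 57.85 m/s
Ranking (highest first): 2, 1, 4, 3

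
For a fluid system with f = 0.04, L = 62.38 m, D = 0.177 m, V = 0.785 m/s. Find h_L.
Formula: h_L = f \frac{L}{D} \frac{V^2}{2g}
h_L = 0.04·(62.38/0.177)·0.785²/(2·9.81) = 0.4428 m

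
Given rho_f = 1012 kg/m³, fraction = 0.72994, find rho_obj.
Formula: f_{sub} = \frac{\rho_{obj}}{\rho_f}
Substituting knowns: 0.72994 = rho_obj/1012
Solving for rho_obj: rho_obj = 0.72994·1012 = 738.7 kg/m³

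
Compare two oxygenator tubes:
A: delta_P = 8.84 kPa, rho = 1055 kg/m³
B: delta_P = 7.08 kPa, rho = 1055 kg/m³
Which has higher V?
V(A) = 4.094 m/s, V(B) = 3.664 m/s. Answer: A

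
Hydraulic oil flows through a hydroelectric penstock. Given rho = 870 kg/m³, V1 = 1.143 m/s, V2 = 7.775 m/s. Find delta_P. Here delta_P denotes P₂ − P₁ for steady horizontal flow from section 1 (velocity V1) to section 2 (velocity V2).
Formula: \Delta P = \frac{1}{2} \rho (V_1^2 - V_2^2)
delta_P = 0.5·870·(1.143² − 7.775²)/1000 = -25.73 kPa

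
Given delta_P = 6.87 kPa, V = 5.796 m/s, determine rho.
Formula: V = \sqrt{\frac{2 \Delta P}{\rho}}
Substituting knowns: 5.796 = √(2·(6.87·1000)/rho)
Solving for rho: rho = 2·(6.87·1000)/5.796² = 409 kg/m³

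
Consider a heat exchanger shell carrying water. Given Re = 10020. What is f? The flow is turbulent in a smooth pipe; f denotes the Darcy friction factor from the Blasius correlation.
Formula: f = \frac{0.316}{Re^{0.25}}
f = 0.316/10020^0.25 = 0.03158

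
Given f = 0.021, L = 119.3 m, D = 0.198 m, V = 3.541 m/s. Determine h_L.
Formula: h_L = f \frac{L}{D} \frac{V^2}{2g}
h_L = 0.021·(119.3/0.198)·3.541²/(2·9.81) = 8.086 m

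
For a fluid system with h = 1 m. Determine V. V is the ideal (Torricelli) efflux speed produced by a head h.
Formula: V = \sqrt{2 g h}
V = √(2·9.81·1) = 4.429 m/s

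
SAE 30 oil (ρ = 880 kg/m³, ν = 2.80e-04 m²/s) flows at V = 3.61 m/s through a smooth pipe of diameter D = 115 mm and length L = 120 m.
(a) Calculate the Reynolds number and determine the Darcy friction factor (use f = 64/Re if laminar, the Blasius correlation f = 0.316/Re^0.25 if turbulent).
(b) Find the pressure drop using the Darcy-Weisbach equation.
(a) Re = V·D/ν = 3.61·0.115/2.80e-04 = 1482.7 → laminar (Re < 2300); f = 64/Re = 64/1482.7 = 0.043164
(b) Darcy-Weisbach: ΔP = f·(L/D)·½ρV²/1000 = 0.043164·(120/0.115)·½·880·3.61²/1000 = 258.3 kPa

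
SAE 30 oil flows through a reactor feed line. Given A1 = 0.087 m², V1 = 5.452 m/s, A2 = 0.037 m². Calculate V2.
Formula: V_2 = \frac{A_1 V_1}{A_2}
V2 = 0.087·5.452/0.037 = 12.82 m/s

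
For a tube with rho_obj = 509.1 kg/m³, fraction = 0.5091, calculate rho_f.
Formula: f_{sub} = \frac{\rho_{obj}}{\rho_f}
Substituting knowns: 0.5091 = 509.1/rho_f
Solving for rho_f: rho_f = 509.1/0.5091 = 1000 kg/m³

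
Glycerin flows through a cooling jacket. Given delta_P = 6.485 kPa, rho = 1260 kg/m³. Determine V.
Formula: V = \sqrt{\frac{2 \Delta P}{\rho}}
V = √(2·(6.485·1000)/1260) = 3.208 m/s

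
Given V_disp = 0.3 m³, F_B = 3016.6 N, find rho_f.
Formula: F_B = \rho_f g V_{disp}
Substituting knowns: 3016.6 = rho_f·9.81·0.3
Solving for rho_f: rho_f = 3016.6/(9.81·0.3) = 1025 kg/m³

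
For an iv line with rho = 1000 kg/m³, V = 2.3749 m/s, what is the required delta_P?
Formula: V = \sqrt{\frac{2 \Delta P}{\rho}}
Substituting knowns: 2.3749 = √(2·(delta_P·1000)/1000)
Solving for delta_P: delta_P = 2.3749²·1000/2/1000 = 2.82 kPa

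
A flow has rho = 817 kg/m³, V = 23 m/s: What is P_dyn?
Formula: P_{dyn} = \frac{1}{2} \rho V^2
P_dyn = 0.5·817·23²/1000 = 216.1 kPa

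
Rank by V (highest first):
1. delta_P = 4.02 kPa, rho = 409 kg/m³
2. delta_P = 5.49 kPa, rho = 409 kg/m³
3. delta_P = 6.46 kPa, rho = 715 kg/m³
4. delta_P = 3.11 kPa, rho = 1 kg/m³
Case 1: V = 4.434 m/s
Case 2: V = 5.181 m/s
Case 3: V = 4.251 m/s
Case 4: V = 78.87 m/s
Ranking (highest first): 4, 2, 1, 3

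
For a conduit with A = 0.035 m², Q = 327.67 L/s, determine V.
Formula: Q = A V
Substituting knowns: 327.67 = 0.035·V·1000
Solving for V: V = (327.67/1000)/0.035 = 9.362 m/s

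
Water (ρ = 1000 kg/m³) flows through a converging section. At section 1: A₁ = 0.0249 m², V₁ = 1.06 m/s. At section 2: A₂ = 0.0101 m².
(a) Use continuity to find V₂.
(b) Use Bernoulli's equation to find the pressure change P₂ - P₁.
(a) Continuity: A₁V₁=A₂V₂ -> V₂=A₁V₁/A₂=0.0249*1.06/0.0101=2.61 m/s
(b) Bernoulli: P₂-P₁=0.5*rho*(V₁^2-V₂^2)/1000=0.5*1000*(1.06^2-2.61^2)/1000=-2.844 kPa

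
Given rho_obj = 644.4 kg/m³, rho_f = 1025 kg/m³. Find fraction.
Formula: f_{sub} = \frac{\rho_{obj}}{\rho_f}
fraction = 644.4/1025 = 0.6287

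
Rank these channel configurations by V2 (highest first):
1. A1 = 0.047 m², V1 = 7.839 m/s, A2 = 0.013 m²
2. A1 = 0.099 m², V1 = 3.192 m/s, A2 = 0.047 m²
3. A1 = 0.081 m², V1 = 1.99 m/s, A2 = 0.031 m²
Case 1: V2 = 28.34 m/s
Case 2: V2 = 6.724 m/s
Case 3: V2 = 5.2 m/s
Ranking (highest first): 1, 2, 3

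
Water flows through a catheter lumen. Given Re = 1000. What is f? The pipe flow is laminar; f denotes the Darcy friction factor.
Formula: f = \frac{64}{Re}
f = 64/1000 = 0.064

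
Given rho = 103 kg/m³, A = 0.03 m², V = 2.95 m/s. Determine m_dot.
Formula: \dot{m} = \rho A V
m_dot = 103·0.03·2.95 = 9.116 kg/s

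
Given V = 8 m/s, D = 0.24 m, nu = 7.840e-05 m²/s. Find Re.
Formula: Re = \frac{V D}{\nu}
Re = 8·0.24/7.840e-05 = 24490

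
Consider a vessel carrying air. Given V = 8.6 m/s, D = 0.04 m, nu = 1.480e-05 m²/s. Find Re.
Formula: Re = \frac{V D}{\nu}
Re = 8.6·0.04/1.480e-05 = 23243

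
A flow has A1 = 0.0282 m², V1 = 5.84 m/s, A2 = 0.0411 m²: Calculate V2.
Formula: V_2 = \frac{A_1 V_1}{A_2}
V2 = 0.0282·5.84/0.0411 = 4.007 m/s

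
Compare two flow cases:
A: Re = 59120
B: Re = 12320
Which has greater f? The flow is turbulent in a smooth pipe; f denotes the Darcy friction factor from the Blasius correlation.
f(A) = 0.02027, f(B) = 0.02999. Answer: B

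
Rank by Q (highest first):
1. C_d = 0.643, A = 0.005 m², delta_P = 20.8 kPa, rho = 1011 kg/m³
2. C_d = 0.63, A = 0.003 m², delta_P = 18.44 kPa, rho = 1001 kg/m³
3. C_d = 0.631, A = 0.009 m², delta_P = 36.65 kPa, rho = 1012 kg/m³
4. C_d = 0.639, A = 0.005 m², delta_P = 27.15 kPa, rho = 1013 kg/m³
Case 1: Q = 20.62 L/s
Case 2: Q = 11.47 L/s
Case 3: Q = 48.33 L/s
Case 4: Q = 23.39 L/s
Ranking (highest first): 3, 4, 1, 2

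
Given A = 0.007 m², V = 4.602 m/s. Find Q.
Formula: Q = A V
Q = 0.007·4.602·1000 = 32.21 L/s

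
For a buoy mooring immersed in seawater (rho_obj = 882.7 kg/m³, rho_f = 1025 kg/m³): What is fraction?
Formula: f_{sub} = \frac{\rho_{obj}}{\rho_f}
fraction = 882.7/1025 = 0.8612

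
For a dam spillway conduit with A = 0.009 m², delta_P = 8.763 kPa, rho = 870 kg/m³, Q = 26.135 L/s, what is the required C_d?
Formula: Q = C_d A \sqrt{\frac{2 \Delta P}{\rho}}
Substituting knowns: 26.135 = C_d·0.009·√(2·(8.763·1000)/870)·1000
Solving for C_d: C_d = (26.135/1000)/(0.009·√(2·(8.763·1000)/870)) = 0.647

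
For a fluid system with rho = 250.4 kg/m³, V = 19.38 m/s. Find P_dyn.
Formula: P_{dyn} = \frac{1}{2} \rho V^2
P_dyn = 0.5·250.4·19.38²/1000 = 47.02 kPa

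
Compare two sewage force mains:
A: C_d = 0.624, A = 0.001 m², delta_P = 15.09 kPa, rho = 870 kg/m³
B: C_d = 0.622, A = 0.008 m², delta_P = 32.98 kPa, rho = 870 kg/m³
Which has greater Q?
Q(A) = 3.675 L/s, Q(B) = 43.33 L/s. Answer: B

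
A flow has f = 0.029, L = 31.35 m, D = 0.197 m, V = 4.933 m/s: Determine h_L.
Formula: h_L = f \frac{L}{D} \frac{V^2}{2g}
h_L = 0.029·(31.35/0.197)·4.933²/(2·9.81) = 5.724 m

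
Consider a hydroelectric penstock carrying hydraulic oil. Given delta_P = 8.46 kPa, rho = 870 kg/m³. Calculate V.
Formula: V = \sqrt{\frac{2 \Delta P}{\rho}}
V = √(2·(8.46·1000)/870) = 4.41 m/s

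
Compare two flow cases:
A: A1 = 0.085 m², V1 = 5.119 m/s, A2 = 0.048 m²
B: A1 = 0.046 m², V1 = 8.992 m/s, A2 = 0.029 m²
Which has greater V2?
V2(A) = 9.065 m/s, V2(B) = 14.26 m/s. Answer: B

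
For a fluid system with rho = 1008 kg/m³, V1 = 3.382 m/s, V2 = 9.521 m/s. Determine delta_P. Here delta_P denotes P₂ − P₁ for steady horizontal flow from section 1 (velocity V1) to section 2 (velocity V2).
Formula: \Delta P = \frac{1}{2} \rho (V_1^2 - V_2^2)
delta_P = 0.5·1008·(3.382² − 9.521²)/1000 = -39.92 kPa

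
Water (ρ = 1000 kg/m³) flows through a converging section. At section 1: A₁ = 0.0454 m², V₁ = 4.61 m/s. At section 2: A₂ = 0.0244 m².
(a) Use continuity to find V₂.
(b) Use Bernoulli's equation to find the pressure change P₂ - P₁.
(a) Continuity: A₁V₁=A₂V₂ -> V₂=A₁V₁/A₂=0.0454*4.61/0.0244=8.58 m/s
(b) Bernoulli: P₂-P₁=0.5*rho*(V₁^2-V₂^2)/1000=0.5*1000*(4.61^2-8.58^2)/1000=-26.18 kPa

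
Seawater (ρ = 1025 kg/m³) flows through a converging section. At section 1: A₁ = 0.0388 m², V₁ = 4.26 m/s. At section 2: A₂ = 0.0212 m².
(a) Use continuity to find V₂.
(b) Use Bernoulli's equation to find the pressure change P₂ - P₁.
(a) Continuity: A₁V₁=A₂V₂ -> V₂=A₁V₁/A₂=0.0388*4.26/0.0212=7.80 m/s
(b) Bernoulli: P₂-P₁=0.5*rho*(V₁^2-V₂^2)/1000=0.5*1025*(4.26^2-7.80^2)/1000=-21.88 kPa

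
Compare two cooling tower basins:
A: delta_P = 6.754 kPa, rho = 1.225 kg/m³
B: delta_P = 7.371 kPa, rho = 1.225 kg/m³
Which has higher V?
V(A) = 105 m/s, V(B) = 109.7 m/s. Answer: B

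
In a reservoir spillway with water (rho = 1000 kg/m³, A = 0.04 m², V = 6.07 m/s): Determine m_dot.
Formula: \dot{m} = \rho A V
m_dot = 1000·0.04·6.07 = 242.8 kg/s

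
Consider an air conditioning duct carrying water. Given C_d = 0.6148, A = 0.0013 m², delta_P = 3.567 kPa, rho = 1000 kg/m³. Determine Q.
Formula: Q = C_d A \sqrt{\frac{2 \Delta P}{\rho}}
Q = 0.6148·0.0013·√(2·(3.567·1000)/1000)·1000 = 2.135 L/s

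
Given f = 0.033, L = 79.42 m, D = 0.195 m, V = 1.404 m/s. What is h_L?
Formula: h_L = f \frac{L}{D} \frac{V^2}{2g}
h_L = 0.033·(79.42/0.195)·1.404²/(2·9.81) = 1.35 m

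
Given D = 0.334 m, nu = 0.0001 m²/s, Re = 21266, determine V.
Formula: Re = \frac{V D}{\nu}
Substituting knowns: 21266 = V·0.334/0.0001
Solving for V: V = 21266·0.0001/0.334 = 6.367 m/s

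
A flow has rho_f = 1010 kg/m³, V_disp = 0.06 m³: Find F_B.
Formula: F_B = \rho_f g V_{disp}
F_B = 1010·9.81·0.06 = 594.5 N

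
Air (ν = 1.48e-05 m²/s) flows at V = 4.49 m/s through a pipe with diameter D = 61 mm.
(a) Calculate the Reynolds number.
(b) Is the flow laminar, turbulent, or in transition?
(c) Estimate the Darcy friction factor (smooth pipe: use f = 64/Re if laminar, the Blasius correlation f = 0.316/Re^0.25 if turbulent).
(a) Re = V·D/ν = 4.49·0.061/1.48e-05 = 18506
(b) Flow regime: turbulent (Re > 4000)
(c) Friction factor: f = 0.316/Re^0.25 = 0.316/18506^0.25 = 0.02709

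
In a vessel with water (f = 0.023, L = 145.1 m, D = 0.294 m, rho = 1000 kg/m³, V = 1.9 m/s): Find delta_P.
Formula: \Delta P = f \frac{L}{D} \frac{\rho V^2}{2}
delta_P = 0.023·(145.1/0.294)·0.5·1000·1.9²/1000 = 20.49 kPa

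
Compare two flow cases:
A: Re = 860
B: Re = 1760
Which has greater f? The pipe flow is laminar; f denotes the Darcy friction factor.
f(A) = 0.07442, f(B) = 0.03636. Answer: A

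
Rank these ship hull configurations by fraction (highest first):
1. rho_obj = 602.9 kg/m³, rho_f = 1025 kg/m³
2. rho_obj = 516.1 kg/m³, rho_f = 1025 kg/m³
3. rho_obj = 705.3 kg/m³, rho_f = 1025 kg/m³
Case 1: fraction = 0.5882
Case 2: fraction = 0.5035
Case 3: fraction = 0.6881
Ranking (highest first): 3, 1, 2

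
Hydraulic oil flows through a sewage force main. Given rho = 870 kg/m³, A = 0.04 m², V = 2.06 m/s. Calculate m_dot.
Formula: \dot{m} = \rho A V
m_dot = 870·0.04·2.06 = 71.69 kg/s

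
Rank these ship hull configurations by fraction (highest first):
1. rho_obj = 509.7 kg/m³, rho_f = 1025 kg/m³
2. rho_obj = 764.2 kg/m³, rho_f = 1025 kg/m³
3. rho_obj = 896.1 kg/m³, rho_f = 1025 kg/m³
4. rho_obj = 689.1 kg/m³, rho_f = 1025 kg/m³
Case 1: fraction = 0.4973
Case 2: fraction = 0.7456
Case 3: fraction = 0.8742
Case 4: fraction = 0.6723
Ranking (highest first): 3, 2, 4, 1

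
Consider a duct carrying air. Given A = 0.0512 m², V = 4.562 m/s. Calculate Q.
Formula: Q = A V
Q = 0.0512·4.562·1000 = 233.6 L/s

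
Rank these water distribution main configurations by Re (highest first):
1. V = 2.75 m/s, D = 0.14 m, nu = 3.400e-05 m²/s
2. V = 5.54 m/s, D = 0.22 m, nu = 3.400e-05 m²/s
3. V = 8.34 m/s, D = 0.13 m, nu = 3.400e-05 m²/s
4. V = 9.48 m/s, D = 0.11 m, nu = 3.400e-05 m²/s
Case 1: Re = 11324
Case 2: Re = 35847
Case 3: Re = 31888
Case 4: Re = 30671
Ranking (highest first): 2, 3, 4, 1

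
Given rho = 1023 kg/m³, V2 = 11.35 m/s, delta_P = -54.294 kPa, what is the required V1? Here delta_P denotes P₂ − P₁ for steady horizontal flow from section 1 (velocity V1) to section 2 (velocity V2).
Formula: \Delta P = \frac{1}{2} \rho (V_1^2 - V_2^2)
Substituting knowns: -54.294 = 0.5·1023·(V1² − 11.35²)/1000
Solving for V1: V1 = √(11.35² + 2·(-54.294·1000)/1023) = 4.762 m/s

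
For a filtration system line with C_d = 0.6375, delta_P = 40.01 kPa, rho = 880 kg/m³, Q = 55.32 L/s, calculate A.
Formula: Q = C_d A \sqrt{\frac{2 \Delta P}{\rho}}
Substituting knowns: 55.32 = 0.6375·A·√(2·(40.01·1000)/880)·1000
Solving for A: A = (55.32/1000)/(0.6375·√(2·(40.01·1000)/880)) = 0.0091 m²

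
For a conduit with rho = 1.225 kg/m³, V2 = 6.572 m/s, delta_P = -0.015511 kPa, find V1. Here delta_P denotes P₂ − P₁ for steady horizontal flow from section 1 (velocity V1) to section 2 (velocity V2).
Formula: \Delta P = \frac{1}{2} \rho (V_1^2 - V_2^2)
Substituting knowns: -0.015511 = 0.5·1.225·(V1² − 6.572²)/1000
Solving for V1: V1 = √(6.572² + 2·(-0.015511·1000)/1.225) = 4.227 m/s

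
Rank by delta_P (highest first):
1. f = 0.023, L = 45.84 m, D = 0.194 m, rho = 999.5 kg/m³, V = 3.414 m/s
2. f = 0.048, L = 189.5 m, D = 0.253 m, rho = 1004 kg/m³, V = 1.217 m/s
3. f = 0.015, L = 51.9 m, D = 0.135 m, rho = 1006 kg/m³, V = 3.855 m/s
Case 1: delta_P = 31.66 kPa
Case 2: delta_P = 26.73 kPa
Case 3: delta_P = 43.11 kPa
Ranking (highest first): 3, 1, 2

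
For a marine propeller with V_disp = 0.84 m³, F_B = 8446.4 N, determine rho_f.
Formula: F_B = \rho_f g V_{disp}
Substituting knowns: 8446.4 = rho_f·9.81·0.84
Solving for rho_f: rho_f = 8446.4/(9.81·0.84) = 1025 kg/m³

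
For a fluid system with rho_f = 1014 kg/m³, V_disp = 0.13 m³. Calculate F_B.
Formula: F_B = \rho_f g V_{disp}
F_B = 1014·9.81·0.13 = 1293 N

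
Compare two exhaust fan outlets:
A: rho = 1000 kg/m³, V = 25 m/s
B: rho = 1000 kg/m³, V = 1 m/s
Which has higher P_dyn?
P_dyn(A) = 312.5 kPa, P_dyn(B) = 0.5 kPa. Answer: A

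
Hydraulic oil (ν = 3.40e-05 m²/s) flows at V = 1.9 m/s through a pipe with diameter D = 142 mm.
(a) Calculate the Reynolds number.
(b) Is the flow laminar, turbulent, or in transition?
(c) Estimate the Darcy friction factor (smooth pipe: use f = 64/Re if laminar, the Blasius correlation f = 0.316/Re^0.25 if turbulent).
(a) Re = V·D/ν = 1.9·0.142/3.40e-05 = 7935.3
(b) Flow regime: turbulent (Re > 4000)
(c) Friction factor: f = 0.316/Re^0.25 = 0.316/7935.3^0.25 = 0.03348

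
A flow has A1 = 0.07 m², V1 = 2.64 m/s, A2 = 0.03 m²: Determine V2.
Formula: V_2 = \frac{A_1 V_1}{A_2}
V2 = 0.07·2.64/0.03 = 6.16 m/s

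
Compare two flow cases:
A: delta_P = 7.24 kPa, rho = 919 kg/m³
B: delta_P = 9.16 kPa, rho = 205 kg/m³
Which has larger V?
V(A) = 3.969 m/s, V(B) = 9.453 m/s. Answer: B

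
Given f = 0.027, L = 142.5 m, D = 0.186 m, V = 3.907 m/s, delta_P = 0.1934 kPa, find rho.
Formula: \Delta P = f \frac{L}{D} \frac{\rho V^2}{2}
Substituting knowns: 0.1934 = 0.027·(142.5/0.186)·0.5·rho·3.907²/1000
Solving for rho: rho = (0.1934·1000)/(0.027·(142.5/0.186)·0.5·3.907²) = 1.225 kg/m³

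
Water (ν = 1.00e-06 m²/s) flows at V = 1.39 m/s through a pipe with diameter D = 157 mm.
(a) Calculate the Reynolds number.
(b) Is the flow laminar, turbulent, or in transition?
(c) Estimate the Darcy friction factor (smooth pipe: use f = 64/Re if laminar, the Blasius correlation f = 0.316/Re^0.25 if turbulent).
(a) Re = V·D/ν = 1.39·0.157/1.00e-06 = 218230
(b) Flow regime: turbulent (Re > 4000)
(c) Friction factor: f = 0.316/Re^0.25 = 0.316/218230^0.25 = 0.01462 (Blasius is strictly valid for Re ≲ 1e5; used here as the smooth-pipe estimate the problem specifies)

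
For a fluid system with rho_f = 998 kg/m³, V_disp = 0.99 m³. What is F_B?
Formula: F_B = \rho_f g V_{disp}
F_B = 998·9.81·0.99 = 9692 N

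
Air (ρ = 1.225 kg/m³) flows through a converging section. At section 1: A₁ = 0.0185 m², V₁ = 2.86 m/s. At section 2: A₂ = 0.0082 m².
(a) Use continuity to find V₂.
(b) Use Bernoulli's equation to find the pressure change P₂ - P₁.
(a) Continuity: A₁V₁=A₂V₂ -> V₂=A₁V₁/A₂=0.0185*2.86/0.0082=6.45 m/s
(b) Bernoulli: P₂-P₁=0.5*rho*(V₁^2-V₂^2)/1000=0.5*1.225*(2.86^2-6.45^2)/1000=-0.02047 kPa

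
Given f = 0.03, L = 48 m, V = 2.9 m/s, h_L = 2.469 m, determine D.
Formula: h_L = f \frac{L}{D} \frac{V^2}{2g}
Substituting knowns: 2.469 = 0.03·(48/D)·2.9²/(2·9.81)
Solving for D: D = 0.03·48·2.9²/(2·9.81·2.469) = 0.25 m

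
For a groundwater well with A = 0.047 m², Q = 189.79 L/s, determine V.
Formula: Q = A V
Substituting knowns: 189.79 = 0.047·V·1000
Solving for V: V = (189.79/1000)/0.047 = 4.038 m/s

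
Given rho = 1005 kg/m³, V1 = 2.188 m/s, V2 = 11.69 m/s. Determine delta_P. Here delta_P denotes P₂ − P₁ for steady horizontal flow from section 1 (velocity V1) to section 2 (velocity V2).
Formula: \Delta P = \frac{1}{2} \rho (V_1^2 - V_2^2)
delta_P = 0.5·1005·(2.188² − 11.69²)/1000 = -66.26 kPa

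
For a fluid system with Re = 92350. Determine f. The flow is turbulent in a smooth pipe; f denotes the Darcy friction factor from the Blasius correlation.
Formula: f = \frac{0.316}{Re^{0.25}}
f = 0.316/92350^0.25 = 0.01813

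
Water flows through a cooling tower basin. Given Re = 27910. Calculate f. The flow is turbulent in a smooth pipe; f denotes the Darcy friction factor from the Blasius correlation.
Formula: f = \frac{0.316}{Re^{0.25}}
f = 0.316/27910^0.25 = 0.02445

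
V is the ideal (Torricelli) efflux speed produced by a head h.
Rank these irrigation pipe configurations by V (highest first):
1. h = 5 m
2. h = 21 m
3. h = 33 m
Case 1: V = 9.905 m/s
Case 2: V = 20.3 m/s
Case 3: V = 25.45 m/s
Ranking (highest first): 3, 2, 1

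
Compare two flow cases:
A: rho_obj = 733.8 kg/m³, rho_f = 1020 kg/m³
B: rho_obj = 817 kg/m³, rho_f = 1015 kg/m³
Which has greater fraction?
fraction(A) = 0.7194, fraction(B) = 0.8049. Answer: B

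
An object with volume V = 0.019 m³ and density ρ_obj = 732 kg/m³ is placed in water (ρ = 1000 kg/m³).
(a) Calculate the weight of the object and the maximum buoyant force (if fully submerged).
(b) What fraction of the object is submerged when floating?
(a) W=rho_obj*g*V=732*9.81*0.019=136.4 N; F_B(max)=rho*g*V=1000*9.81*0.019=186.4 N
(b) Floating fraction=rho_obj/rho=732/1000=0.732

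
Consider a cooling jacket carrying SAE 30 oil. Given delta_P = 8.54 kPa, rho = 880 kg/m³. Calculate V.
Formula: V = \sqrt{\frac{2 \Delta P}{\rho}}
V = √(2·(8.54·1000)/880) = 4.406 m/s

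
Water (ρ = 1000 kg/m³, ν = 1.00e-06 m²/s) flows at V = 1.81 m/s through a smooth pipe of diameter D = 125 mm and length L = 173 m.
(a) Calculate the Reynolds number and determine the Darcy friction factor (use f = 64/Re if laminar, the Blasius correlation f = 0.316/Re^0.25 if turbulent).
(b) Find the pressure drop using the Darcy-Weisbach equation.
(a) Re = V·D/ν = 1.81·0.125/1.00e-06 = 226250 → turbulent (Re > 4000); f = 0.316/Re^0.25 = 0.316/226250^0.25 = 0.014489 (Blasius is strictly valid for Re ≲ 1e5; used here as the smooth-pipe estimate the problem specifies)
(b) Darcy-Weisbach: ΔP = f·(L/D)·½ρV²/1000 = 0.014489·(173/0.125)·½·1000·1.81²/1000 = 32.85 kPa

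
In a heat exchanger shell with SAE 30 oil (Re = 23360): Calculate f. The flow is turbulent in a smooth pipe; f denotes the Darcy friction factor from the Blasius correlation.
Formula: f = \frac{0.316}{Re^{0.25}}
f = 0.316/23360^0.25 = 0.02556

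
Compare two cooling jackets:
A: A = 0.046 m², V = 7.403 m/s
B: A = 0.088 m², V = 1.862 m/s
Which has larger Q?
Q(A) = 340.5 L/s, Q(B) = 163.9 L/s. Answer: A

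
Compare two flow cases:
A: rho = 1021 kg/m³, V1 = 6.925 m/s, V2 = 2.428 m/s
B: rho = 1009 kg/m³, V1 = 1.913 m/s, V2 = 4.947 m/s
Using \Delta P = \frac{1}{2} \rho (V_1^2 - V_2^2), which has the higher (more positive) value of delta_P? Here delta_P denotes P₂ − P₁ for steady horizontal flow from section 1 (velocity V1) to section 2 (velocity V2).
delta_P(A) = 21.47 kPa, delta_P(B) = -10.5 kPa. Answer: A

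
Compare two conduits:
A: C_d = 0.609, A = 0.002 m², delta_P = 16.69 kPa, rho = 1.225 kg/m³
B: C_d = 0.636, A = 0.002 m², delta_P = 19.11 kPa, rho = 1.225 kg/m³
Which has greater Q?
Q(A) = 201.1 L/s, Q(B) = 224.7 L/s. Answer: B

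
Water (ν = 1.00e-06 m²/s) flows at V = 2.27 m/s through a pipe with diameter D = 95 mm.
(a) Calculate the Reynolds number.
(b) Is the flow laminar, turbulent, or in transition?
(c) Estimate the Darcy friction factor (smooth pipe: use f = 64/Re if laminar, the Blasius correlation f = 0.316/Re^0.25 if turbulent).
(a) Re = V·D/ν = 2.27·0.095/1.00e-06 = 215650
(b) Flow regime: turbulent (Re > 4000)
(c) Friction factor: f = 0.316/Re^0.25 = 0.316/215650^0.25 = 0.01466 (Blasius is strictly valid for Re ≲ 1e5; used here as the smooth-pipe estimate the problem specifies)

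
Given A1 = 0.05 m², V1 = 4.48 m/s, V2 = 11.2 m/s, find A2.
Formula: V_2 = \frac{A_1 V_1}{A_2}
Substituting knowns: 11.2 = 0.05·4.48/A2
Solving for A2: A2 = 0.05·4.48/11.2 = 0.02 m²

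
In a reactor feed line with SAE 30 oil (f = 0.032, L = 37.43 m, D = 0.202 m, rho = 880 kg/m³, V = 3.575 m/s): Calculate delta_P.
Formula: \Delta P = f \frac{L}{D} \frac{\rho V^2}{2}
delta_P = 0.032·(37.43/0.202)·0.5·880·3.575²/1000 = 33.34 kPa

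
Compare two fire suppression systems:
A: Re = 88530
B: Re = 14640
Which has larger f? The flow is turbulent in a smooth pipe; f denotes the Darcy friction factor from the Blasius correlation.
f(A) = 0.01832, f(B) = 0.02873. Answer: B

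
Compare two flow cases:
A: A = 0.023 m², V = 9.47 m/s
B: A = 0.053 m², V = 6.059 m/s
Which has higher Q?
Q(A) = 217.8 L/s, Q(B) = 321.1 L/s. Answer: B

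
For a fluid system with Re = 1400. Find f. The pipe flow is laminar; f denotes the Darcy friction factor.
Formula: f = \frac{64}{Re}
f = 64/1400 = 0.04571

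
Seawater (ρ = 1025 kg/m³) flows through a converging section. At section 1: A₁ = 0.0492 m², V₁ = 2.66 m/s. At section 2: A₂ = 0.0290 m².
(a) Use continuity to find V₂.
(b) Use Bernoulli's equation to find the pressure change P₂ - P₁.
(a) Continuity: A₁V₁=A₂V₂ -> V₂=A₁V₁/A₂=0.0492*2.66/0.0290=4.51 m/s
(b) Bernoulli: P₂-P₁=0.5*rho*(V₁^2-V₂^2)/1000=0.5*1025*(2.66^2-4.51^2)/1000=-6.798 kPa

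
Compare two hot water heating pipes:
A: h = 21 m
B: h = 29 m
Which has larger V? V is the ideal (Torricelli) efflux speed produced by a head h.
V(A) = 20.3 m/s, V(B) = 23.85 m/s. Answer: B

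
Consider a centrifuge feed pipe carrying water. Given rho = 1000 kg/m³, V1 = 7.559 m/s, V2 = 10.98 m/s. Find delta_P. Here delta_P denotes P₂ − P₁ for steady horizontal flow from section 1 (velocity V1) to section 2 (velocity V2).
Formula: \Delta P = \frac{1}{2} \rho (V_1^2 - V_2^2)
delta_P = 0.5·1000·(7.559² − 10.98²)/1000 = -31.71 kPa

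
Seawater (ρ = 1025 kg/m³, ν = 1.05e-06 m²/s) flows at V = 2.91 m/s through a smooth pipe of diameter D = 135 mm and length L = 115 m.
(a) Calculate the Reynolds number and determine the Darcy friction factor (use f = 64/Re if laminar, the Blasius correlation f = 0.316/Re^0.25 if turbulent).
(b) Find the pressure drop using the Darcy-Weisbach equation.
(a) Re = V·D/ν = 2.91·0.135/1.05e-06 = 374140 → turbulent (Re > 4000); f = 0.316/Re^0.25 = 0.316/374140^0.25 = 0.012777 (Blasius is strictly valid for Re ≲ 1e5; used here as the smooth-pipe estimate the problem specifies)
(b) Darcy-Weisbach: ΔP = f·(L/D)·½ρV²/1000 = 0.012777·(115/0.135)·½·1025·2.91²/1000 = 47.24 kPa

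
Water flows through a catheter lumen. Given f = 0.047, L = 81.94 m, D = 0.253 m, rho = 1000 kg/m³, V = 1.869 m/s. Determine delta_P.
Formula: \Delta P = f \frac{L}{D} \frac{\rho V^2}{2}
delta_P = 0.047·(81.94/0.253)·0.5·1000·1.869²/1000 = 26.59 kPa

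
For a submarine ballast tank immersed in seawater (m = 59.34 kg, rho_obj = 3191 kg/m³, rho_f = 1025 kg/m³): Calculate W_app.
Formula: W_{app} = mg\left(1 - \frac{\rho_f}{\rho_{obj}}\right)
W_app = 59.34·9.81·(1 − 1025/3191) = 395.1 N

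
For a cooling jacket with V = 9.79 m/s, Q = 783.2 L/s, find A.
Formula: Q = A V
Substituting knowns: 783.2 = A·9.79·1000
Solving for A: A = (783.2/1000)/9.79 = 0.08 m²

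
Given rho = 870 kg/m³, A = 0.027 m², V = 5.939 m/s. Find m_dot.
Formula: \dot{m} = \rho A V
m_dot = 870·0.027·5.939 = 139.5 kg/s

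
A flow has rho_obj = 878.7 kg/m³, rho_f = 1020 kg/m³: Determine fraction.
Formula: f_{sub} = \frac{\rho_{obj}}{\rho_f}
fraction = 878.7/1020 = 0.8615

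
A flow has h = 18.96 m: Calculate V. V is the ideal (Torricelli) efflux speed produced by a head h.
Formula: V = \sqrt{2 g h}
V = √(2·9.81·18.96) = 19.29 m/s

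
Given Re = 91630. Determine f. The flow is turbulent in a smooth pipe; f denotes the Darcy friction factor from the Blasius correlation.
Formula: f = \frac{0.316}{Re^{0.25}}
f = 0.316/91630^0.25 = 0.01816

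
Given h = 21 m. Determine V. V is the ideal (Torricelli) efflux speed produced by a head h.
Formula: V = \sqrt{2 g h}
V = √(2·9.81·21) = 20.3 m/s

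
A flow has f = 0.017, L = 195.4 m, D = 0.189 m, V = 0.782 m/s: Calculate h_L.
Formula: h_L = f \frac{L}{D} \frac{V^2}{2g}
h_L = 0.017·(195.4/0.189)·0.782²/(2·9.81) = 0.5478 m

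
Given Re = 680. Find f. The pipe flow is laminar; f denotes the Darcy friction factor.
Formula: f = \frac{64}{Re}
f = 64/680 = 0.09412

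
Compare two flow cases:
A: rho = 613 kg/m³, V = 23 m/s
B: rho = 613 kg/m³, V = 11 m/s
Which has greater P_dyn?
P_dyn(A) = 162.1 kPa, P_dyn(B) = 37.09 kPa. Answer: A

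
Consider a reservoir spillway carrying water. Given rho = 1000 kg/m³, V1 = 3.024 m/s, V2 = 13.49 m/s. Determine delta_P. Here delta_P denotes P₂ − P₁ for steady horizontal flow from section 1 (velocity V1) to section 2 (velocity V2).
Formula: \Delta P = \frac{1}{2} \rho (V_1^2 - V_2^2)
delta_P = 0.5·1000·(3.024² − 13.49²)/1000 = -86.42 kPa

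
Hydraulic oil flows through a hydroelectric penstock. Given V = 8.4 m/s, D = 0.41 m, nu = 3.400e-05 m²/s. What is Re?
Formula: Re = \frac{V D}{\nu}
Re = 8.4·0.41/3.400e-05 = 101294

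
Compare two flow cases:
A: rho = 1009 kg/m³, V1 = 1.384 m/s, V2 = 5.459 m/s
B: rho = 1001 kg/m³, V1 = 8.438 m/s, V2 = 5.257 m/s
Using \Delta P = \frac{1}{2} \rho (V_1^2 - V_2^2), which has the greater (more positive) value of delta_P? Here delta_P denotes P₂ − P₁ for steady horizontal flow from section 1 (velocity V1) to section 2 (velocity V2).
delta_P(A) = -14.07 kPa, delta_P(B) = 21.8 kPa. Answer: B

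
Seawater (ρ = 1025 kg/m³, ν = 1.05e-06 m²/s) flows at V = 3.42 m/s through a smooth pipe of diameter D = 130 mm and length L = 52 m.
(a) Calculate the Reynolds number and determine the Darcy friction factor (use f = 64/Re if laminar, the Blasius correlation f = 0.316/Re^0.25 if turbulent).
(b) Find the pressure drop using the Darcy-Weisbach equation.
(a) Re = V·D/ν = 3.42·0.13/1.05e-06 = 423430 → turbulent (Re > 4000); f = 0.316/Re^0.25 = 0.316/423430^0.25 = 0.012388 (Blasius is strictly valid for Re ≲ 1e5; used here as the smooth-pipe estimate the problem specifies)
(b) Darcy-Weisbach: ΔP = f·(L/D)·½ρV²/1000 = 0.012388·(52/0.130)·½·1025·3.42²/1000 = 29.7 kPa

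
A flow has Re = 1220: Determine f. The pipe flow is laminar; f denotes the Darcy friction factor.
Formula: f = \frac{64}{Re}
f = 64/1220 = 0.05246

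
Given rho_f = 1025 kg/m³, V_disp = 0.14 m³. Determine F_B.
Formula: F_B = \rho_f g V_{disp}
F_B = 1025·9.81·0.14 = 1408 N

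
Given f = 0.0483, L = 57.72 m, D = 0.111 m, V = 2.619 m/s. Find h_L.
Formula: h_L = f \frac{L}{D} \frac{V^2}{2g}
h_L = 0.0483·(57.72/0.111)·2.619²/(2·9.81) = 8.781 m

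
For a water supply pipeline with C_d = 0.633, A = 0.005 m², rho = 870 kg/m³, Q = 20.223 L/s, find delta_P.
Formula: Q = C_d A \sqrt{\frac{2 \Delta P}{\rho}}
Substituting knowns: 20.223 = 0.633·0.005·√(2·(delta_P·1000)/870)·1000
Solving for delta_P: delta_P = ((20.223/1000)/(0.633·0.005))²·870/2/1000 = 17.76 kPa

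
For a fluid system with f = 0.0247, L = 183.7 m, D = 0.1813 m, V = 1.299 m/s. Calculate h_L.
Formula: h_L = f \frac{L}{D} \frac{V^2}{2g}
h_L = 0.0247·(183.7/0.1813)·1.299²/(2·9.81) = 2.152 m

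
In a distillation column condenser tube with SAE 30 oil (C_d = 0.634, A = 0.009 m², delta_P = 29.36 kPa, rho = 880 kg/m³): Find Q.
Formula: Q = C_d A \sqrt{\frac{2 \Delta P}{\rho}}
Q = 0.634·0.009·√(2·(29.36·1000)/880)·1000 = 46.61 L/s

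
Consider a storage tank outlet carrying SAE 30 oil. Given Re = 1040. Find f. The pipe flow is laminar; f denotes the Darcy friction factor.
Formula: f = \frac{64}{Re}
f = 64/1040 = 0.06154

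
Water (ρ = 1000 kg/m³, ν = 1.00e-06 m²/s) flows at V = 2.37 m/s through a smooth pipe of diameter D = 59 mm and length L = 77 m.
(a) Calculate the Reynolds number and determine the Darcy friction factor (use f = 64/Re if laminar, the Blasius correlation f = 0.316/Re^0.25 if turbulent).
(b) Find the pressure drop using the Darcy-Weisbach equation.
(a) Re = V·D/ν = 2.37·0.059/1.00e-06 = 139830 → turbulent (Re > 4000); f = 0.316/Re^0.25 = 0.316/139830^0.25 = 0.016341 (Blasius is strictly valid for Re ≲ 1e5; used here as the smooth-pipe estimate the problem specifies)
(b) Darcy-Weisbach: ΔP = f·(L/D)·½ρV²/1000 = 0.016341·(77/0.059)·½·1000·2.37²/1000 = 59.89 kPa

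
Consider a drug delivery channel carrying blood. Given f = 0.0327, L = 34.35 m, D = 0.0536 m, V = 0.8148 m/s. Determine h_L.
Formula: h_L = f \frac{L}{D} \frac{V^2}{2g}
h_L = 0.0327·(34.35/0.0536)·0.8148²/(2·9.81) = 0.7091 m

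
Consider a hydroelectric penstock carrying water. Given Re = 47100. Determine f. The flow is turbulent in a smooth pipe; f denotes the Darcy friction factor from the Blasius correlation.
Formula: f = \frac{0.316}{Re^{0.25}}
f = 0.316/47100^0.25 = 0.02145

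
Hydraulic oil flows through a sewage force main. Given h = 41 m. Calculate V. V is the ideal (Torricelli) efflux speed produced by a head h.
Formula: V = \sqrt{2 g h}
V = √(2·9.81·41) = 28.36 m/s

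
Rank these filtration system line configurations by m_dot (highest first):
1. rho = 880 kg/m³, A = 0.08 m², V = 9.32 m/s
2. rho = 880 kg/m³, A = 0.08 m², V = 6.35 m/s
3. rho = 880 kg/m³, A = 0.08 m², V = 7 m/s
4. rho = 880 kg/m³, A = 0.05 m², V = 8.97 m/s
Case 1: m_dot = 656.1 kg/s
Case 2: m_dot = 447 kg/s
Case 3: m_dot = 492.8 kg/s
Case 4: m_dot = 394.7 kg/s
Ranking (highest first): 1, 3, 2, 4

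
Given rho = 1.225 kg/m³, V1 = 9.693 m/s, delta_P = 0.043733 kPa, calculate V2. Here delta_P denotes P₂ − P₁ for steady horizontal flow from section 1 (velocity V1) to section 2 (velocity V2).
Formula: \Delta P = \frac{1}{2} \rho (V_1^2 - V_2^2)
Substituting knowns: 0.043733 = 0.5·1.225·(9.693² − V2²)/1000
Solving for V2: V2 = √(9.693² − 2·(0.043733·1000)/1.225) = 4.749 m/s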